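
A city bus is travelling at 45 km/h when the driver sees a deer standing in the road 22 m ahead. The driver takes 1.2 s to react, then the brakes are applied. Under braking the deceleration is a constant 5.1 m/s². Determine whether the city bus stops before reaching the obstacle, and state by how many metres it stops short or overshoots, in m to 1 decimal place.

No — it overshoots by 8.3 m

45 km/h ÷ 3.6 = 12.5000 m/s.
Reaction distance = 12.5000 × 1.2 = 15.000 m.
Braking distance = v²/(2a) = 156.250 / 10.200 = 15.319 m.
Total stopping distance = 15.000 + 15.319 = 30.319 m, vs 22 m available — it cannot stop in time and overshoots by 30.319 − 22 = 8.319 m.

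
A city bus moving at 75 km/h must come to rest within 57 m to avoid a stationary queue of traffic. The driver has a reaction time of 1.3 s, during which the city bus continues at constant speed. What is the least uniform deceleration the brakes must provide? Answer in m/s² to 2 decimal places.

75 km/h ÷ 3.6 = 20.8333 m/s.
Distance covered during reaction = 20.8333 × 1.3 = 27.083 m.
Distance available for braking: 57 − 27.083 = 29.917 m.
v² = 2a·d ⇒ a = v²/(2d) = 20.8333² / (2 × 29.917) = 434.026 / 59.834 = 7.2538 m/s².

Required deceleration ≈ 7.25 m/s²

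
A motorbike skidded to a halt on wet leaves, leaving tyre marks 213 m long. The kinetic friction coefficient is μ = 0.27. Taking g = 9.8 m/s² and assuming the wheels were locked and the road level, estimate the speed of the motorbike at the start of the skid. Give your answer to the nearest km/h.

Deceleration a = μg = 0.27 × 9.8 = 2.646 m/s².
v = √(2a·d) = √(2 × 2.646 × 213) = √1127.196 = 33.5737 m/s.
= 33.5737 × 3.6 = 120.865 km/h.

Initial speed ≈ 121 km/h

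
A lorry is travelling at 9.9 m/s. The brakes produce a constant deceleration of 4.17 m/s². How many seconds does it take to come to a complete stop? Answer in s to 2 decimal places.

Braking time ≈ 2.37 s

Braking time = v/a = 9.9000 / 4.170 = 2.374 s.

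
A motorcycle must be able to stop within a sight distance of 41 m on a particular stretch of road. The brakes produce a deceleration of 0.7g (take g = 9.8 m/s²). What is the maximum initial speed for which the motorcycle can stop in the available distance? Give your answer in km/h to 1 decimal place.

a = 0.7 × 9.8 = 6.860 m/s².
v²/(2a) = d ⇒ v = √(2 × 6.860 × 41) = √562.52 = 23.7175 m/s.
23.7175 m/s × 3.6 = 85.383 km/h.

Maximum speed ≈ 85.4 km/h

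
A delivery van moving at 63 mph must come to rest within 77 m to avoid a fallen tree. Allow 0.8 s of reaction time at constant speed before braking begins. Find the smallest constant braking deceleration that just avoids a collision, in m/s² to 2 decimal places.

63 mph × 0.44704 = 28.1635 m/s.
Distance covered during reaction = 28.1635 × 0.8 = 22.531 m.
Distance available for braking: 77 − 22.531 = 54.469 m.
v² = 2a·d ⇒ a = v²/(2d) = 28.1635² / (2 × 54.469) = 793.183 / 108.938 = 7.2810 m/s².

Required deceleration ≈ 7.28 m/s²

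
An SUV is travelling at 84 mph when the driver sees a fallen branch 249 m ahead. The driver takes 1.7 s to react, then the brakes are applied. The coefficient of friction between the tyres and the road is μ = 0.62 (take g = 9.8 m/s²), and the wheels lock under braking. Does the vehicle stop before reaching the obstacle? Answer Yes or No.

84 mph × 0.44704 = 37.5514 m/s.
a = μg = 0.62 × 9.8 = 6.076 m/s².
Reaction distance = 37.5514 × 1.7 = 63.837 m.
Braking distance = v²/(2a) = 1410.108 / 12.152 = 116.039 m.
Total stopping distance = 63.837 + 116.039 = 179.876 m, vs 249 m available — it stops with 249 − 179.876 = 69.124 m to spare.

Yes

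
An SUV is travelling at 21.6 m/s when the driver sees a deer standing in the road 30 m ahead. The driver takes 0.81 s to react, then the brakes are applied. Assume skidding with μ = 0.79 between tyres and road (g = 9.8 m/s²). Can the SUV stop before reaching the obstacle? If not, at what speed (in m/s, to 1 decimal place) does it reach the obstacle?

No — it strikes the obstacle at 16.5 m/s

a = μg = 0.79 × 9.8 = 7.742 m/s².
Reaction distance = 21.6000 × 0.81 = 17.496 m.
Braking distance needed to stop: v²/(2a) = 466.560 / 15.484 = 30.132 m, so total needed = 17.496 + 30.132 = 47.628 m > 30 m — it cannot stop.
Distance remaining when braking begins: 30 − 17.496 = 12.504 m.
v² = v₀² − 2a·d = 466.560 − 2 × 7.742 × 12.504 = 272.948 m²/s².
v = √272.948 = 16.521 m/s.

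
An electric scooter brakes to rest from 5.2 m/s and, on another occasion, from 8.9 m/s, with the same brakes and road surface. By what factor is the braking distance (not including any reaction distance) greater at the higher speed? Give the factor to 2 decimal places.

Factor ≈ 2.93

Braking distance d = v²/(2a), so with a fixed, d ∝ v².
Factor = (8.9/5.2)² = 1.7115² = 2.9292.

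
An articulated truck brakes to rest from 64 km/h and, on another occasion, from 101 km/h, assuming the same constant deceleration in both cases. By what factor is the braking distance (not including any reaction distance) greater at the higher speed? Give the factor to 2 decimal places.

Factor ≈ 2.49

Braking distance d = v²/(2a), so with a fixed, d ∝ v².
Factor = (101/64)² = 1.5781² = 2.4904.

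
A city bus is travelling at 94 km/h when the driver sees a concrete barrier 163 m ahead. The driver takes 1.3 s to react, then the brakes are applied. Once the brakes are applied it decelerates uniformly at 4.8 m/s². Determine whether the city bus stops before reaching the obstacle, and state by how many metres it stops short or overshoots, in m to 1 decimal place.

Yes — it stops 58.0 m short of the obstacle

94 km/h ÷ 3.6 = 26.1111 m/s.
Reaction distance = 26.1111 × 1.3 = 33.944 m.
Braking distance = v²/(2a) = 681.790 / 9.600 = 71.020 m.
Total stopping distance = 33.944 + 71.020 = 104.964 m, vs 163 m available — it stops with 163 − 104.964 = 58.036 m to spare.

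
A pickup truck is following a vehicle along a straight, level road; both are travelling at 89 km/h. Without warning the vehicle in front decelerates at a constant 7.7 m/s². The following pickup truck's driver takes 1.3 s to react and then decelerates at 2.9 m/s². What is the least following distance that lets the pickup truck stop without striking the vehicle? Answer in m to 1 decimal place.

Minimum gap ≈ 97.8 m

89 km/h ÷ 3.6 = 24.7222 m/s.
Leader travels v²/(2a_L) = 611.187 / 15.400 = 39.687 m before stopping.
Follower covers v·t_r = 24.7222 × 1.3 = 32.139 m while reacting, then v²/(2a_F) = 611.187 / 5.800 = 105.377 m while braking, for a total of 32.139 + 105.377 = 137.516 m.
Since a_F ≤ a_L and the follower starts braking later, the follower is never slower than the leader, so the closest approach is when both have stopped.
Minimum gap = 137.516 − 39.687 = 97.829 m.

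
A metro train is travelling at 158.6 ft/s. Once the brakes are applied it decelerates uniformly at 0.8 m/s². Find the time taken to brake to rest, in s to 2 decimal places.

Braking time ≈ 60.43 s

158.6 ft/s × 0.3048 = 48.3413 m/s.
Braking time = v/a = 48.3413 / 0.800 = 60.427 s.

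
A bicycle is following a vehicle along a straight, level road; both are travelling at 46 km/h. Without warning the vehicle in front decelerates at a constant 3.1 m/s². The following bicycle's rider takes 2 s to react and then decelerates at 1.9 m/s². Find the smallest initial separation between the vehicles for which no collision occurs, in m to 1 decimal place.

46 km/h ÷ 3.6 = 12.7778 m/s.
Leader travels v²/(2a_L) = 163.272 / 6.200 = 26.334 m before stopping.
Follower covers v·t_r = 12.7778 × 2 = 25.556 m while reacting, then v²/(2a_F) = 163.272 / 3.800 = 42.966 m while braking, for a total of 25.556 + 42.966 = 68.522 m.
Since a_F ≤ a_L and the follower starts braking later, the follower is never slower than the leader, so the closest approach is when both have stopped.
Minimum gap = 68.522 − 26.334 = 42.188 m.

Minimum gap ≈ 42.2 m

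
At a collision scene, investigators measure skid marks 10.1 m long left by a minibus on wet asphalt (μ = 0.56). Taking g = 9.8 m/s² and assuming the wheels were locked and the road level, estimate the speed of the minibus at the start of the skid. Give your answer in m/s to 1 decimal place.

Deceleration a = μg = 0.56 × 9.8 = 5.488 m/s².
v = √(2a·d) = √(2 × 5.488 × 10.1) = √110.858 = 10.5289 m/s.

Initial speed ≈ 10.5 m/s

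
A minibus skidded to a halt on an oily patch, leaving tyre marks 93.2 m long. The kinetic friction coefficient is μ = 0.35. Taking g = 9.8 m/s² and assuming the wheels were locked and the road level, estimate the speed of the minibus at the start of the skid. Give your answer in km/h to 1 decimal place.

Deceleration a = μg = 0.35 × 9.8 = 3.430 m/s².
v = √(2a·d) = √(2 × 3.430 × 93.2) = √639.352 = 25.2854 m/s.
= 25.2854 × 3.6 = 91.027 km/h.

Initial speed ≈ 91.0 km/h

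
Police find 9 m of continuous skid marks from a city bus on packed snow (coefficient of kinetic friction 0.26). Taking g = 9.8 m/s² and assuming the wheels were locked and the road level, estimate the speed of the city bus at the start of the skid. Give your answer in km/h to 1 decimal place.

Initial speed ≈ 24.4 km/h

Deceleration a = μg = 0.26 × 9.8 = 2.548 m/s².
v = √(2a·d) = √(2 × 2.548 × 9) = √45.864 = 6.7723 m/s.
= 6.7723 × 3.6 = 24.380 km/h.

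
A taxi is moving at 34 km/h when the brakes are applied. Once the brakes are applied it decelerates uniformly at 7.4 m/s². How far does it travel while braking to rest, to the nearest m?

34 km/h ÷ 3.6 = 9.4444 m/s.
Braking distance = v²/(2a) = 9.4444² / (2 × 7.400) = 89.197 / 14.800 = 6.027 m.

Braking distance ≈ 6 m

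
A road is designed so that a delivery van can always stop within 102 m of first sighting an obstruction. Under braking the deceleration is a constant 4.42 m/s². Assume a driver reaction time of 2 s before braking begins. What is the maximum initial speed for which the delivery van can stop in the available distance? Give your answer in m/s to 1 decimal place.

Maximum speed ≈ 22.5 m/s

Stopping distance: v·t_r + v²/(2a) = 102 with t_r = 2 s and a = 4.420 m/s².
So v² + 17.680 v − 901.68 = 0.
Positive root: v = −a·t_r + √((a·t_r)² + 2a·d) = −8.840 + √(78.146 + 901.68) = 22.4622 m/s.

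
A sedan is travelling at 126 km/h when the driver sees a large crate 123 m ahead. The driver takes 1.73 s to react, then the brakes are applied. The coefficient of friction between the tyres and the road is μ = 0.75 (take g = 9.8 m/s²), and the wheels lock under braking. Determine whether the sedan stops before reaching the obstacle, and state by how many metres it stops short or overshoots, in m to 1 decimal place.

No — it overshoots by 20.9 m

126 km/h ÷ 3.6 = 35.0000 m/s.
a = μg = 0.75 × 9.8 = 7.350 m/s².
Reaction distance = 35.0000 × 1.73 = 60.550 m.
Braking distance = v²/(2a) = 1225.000 / 14.700 = 83.333 m.
Total stopping distance = 60.550 + 83.333 = 143.883 m, vs 123 m available — it cannot stop in time and overshoots by 143.883 − 123 = 20.883 m.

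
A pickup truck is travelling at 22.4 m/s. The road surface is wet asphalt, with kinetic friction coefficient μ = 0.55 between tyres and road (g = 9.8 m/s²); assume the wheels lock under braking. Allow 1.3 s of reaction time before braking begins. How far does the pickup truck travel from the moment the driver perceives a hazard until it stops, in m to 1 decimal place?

Total stopping distance ≈ 75.7 m

a = μg = 0.55 × 9.8 = 5.390 m/s².
Reaction distance = v·t_r = 22.4000 × 1.3 = 29.120 m.
Braking distance = v²/(2a) = 22.4000² / (2 × 5.390) = 501.760 / 10.780 = 46.545 m.
Total = 29.120 + 46.545 = 75.665 m.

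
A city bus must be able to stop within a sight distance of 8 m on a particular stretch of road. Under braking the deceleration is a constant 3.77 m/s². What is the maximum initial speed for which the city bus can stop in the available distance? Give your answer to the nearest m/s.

v²/(2a) = d ⇒ v = √(2 × 3.770 × 8) = √60.32 = 7.7666 m/s.

Maximum speed ≈ 8 m/s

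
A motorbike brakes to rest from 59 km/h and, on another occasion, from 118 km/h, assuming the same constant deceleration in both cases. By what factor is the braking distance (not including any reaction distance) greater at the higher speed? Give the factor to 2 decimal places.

Factor ≈ 4.00

Braking distance d = v²/(2a), so with a fixed, d ∝ v².
Factor = (118/59)² = 2.0000² = 4.0000.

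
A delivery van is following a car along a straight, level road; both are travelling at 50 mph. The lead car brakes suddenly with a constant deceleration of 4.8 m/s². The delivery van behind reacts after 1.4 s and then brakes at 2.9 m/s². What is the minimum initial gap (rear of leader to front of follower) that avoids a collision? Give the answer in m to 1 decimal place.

50 mph × 0.44704 = 22.3520 m/s.
Leader travels v²/(2a_L) = 499.612 / 9.600 = 52.043 m before stopping.
Follower covers v·t_r = 22.3520 × 1.4 = 31.293 m while reacting, then v²/(2a_F) = 499.612 / 5.800 = 86.140 m while braking, for a total of 31.293 + 86.140 = 117.433 m.
Since a_F ≤ a_L and the follower starts braking later, the follower is never slower than the leader, so the closest approach is when both have stopped.
Minimum gap = 117.433 − 52.043 = 65.390 m.

Minimum gap ≈ 65.4 m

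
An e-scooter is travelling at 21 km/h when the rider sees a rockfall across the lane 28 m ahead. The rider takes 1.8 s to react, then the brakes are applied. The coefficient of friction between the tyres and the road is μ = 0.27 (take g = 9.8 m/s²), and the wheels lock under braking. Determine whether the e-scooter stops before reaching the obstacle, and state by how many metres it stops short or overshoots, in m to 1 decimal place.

Yes — it stops 11.1 m short of the obstacle

21 km/h ÷ 3.6 = 5.8333 m/s.
a = μg = 0.27 × 9.8 = 2.646 m/s².
Reaction distance = 5.8333 × 1.8 = 10.500 m.
Braking distance = v²/(2a) = 34.027 / 5.292 = 6.430 m.
Total stopping distance = 10.500 + 6.430 = 16.930 m, vs 28 m available — it stops with 28 − 16.930 = 11.070 m to spare.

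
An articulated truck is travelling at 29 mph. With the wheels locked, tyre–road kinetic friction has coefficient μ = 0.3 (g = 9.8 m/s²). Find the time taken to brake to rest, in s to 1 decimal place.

Braking time ≈ 4.4 s

29 mph × 0.44704 = 12.9642 m/s.
a = μg = 0.3 × 9.8 = 2.940 m/s².
Braking time = v/a = 12.9642 / 2.940 = 4.410 s.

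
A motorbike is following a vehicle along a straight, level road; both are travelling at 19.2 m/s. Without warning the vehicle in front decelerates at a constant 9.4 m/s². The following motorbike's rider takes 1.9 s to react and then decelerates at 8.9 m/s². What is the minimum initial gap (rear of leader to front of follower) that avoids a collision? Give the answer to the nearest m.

Leader travels v²/(2a_L) = 368.640 / 18.800 = 19.609 m before stopping.
Follower covers v·t_r = 19.2000 × 1.9 = 36.480 m while reacting, then v²/(2a_F) = 368.640 / 17.800 = 20.710 m while braking, for a total of 36.480 + 20.710 = 57.190 m.
Since a_F ≤ a_L and the follower starts braking later, the follower is never slower than the leader, so the closest approach is when both have stopped.
Minimum gap = 57.190 − 19.609 = 37.581 m.

Minimum gap ≈ 38 m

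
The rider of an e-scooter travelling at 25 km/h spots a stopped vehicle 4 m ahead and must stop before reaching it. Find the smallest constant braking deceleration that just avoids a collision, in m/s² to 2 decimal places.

Required deceleration ≈ 6.03 m/s²

25 km/h ÷ 3.6 = 6.9444 m/s.
v² = 2a·d ⇒ a = v²/(2d) = 6.9444² / (2 × 4.000) = 48.225 / 8.000 = 6.0281 m/s².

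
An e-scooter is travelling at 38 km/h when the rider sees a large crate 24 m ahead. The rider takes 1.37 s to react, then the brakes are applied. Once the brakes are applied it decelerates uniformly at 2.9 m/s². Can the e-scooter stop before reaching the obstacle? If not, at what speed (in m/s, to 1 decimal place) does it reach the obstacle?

No — it strikes the obstacle at 7.5 m/s

38 km/h ÷ 3.6 = 10.5556 m/s.
Reaction distance = 10.5556 × 1.37 = 14.461 m.
Braking distance needed to stop: v²/(2a) = 111.421 / 5.800 = 19.211 m, so total needed = 14.461 + 19.211 = 33.672 m > 24 m — it cannot stop.
Distance remaining when braking begins: 24 − 14.461 = 9.539 m.
v² = v₀² − 2a·d = 111.421 − 2 × 2.900 × 9.539 = 56.095 m²/s².
v = √56.095 = 7.490 m/s.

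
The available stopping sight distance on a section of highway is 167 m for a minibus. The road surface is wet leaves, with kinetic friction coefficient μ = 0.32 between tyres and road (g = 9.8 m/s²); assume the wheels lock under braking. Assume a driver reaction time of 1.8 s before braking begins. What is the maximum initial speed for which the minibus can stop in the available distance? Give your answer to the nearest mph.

a = μg = 0.32 × 9.8 = 3.136 m/s².
Stopping distance: v·t_r + v²/(2a) = 167 with t_r = 1.8 s and a = 3.136 m/s².
So v² + 11.290 v − 1047.42 = 0.
Positive root: v = −a·t_r + √((a·t_r)² + 2a·d) = −5.645 + √(31.866 + 1047.42) = 27.2075 m/s.
27.2075 m/s ÷ 0.44704 = 60.861 mph.

Maximum speed ≈ 61 mph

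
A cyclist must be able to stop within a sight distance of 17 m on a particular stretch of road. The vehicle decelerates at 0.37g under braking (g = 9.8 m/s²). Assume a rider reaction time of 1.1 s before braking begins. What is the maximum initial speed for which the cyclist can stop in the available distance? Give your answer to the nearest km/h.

Maximum speed ≈ 28 km/h

a = 0.37 × 9.8 = 3.626 m/s².
Stopping distance: v·t_r + v²/(2a) = 17 with t_r = 1.1 s and a = 3.626 m/s².
So v² + 7.977 v − 123.28 = 0.
Positive root: v = −a·t_r + √((a·t_r)² + 2a·d) = −3.989 + √(15.912 + 123.28) = 7.8090 m/s.
7.8090 m/s × 3.6 = 28.112 km/h.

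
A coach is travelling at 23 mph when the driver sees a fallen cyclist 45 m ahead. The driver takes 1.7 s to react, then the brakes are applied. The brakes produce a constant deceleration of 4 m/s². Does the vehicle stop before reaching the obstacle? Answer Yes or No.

23 mph × 0.44704 = 10.2819 m/s.
Reaction distance = 10.2819 × 1.7 = 17.479 m.
Braking distance = v²/(2a) = 105.717 / 8.000 = 13.215 m.
Total stopping distance = 17.479 + 13.215 = 30.694 m, vs 45 m available — it stops with 45 − 30.694 = 14.306 m to spare.

Yes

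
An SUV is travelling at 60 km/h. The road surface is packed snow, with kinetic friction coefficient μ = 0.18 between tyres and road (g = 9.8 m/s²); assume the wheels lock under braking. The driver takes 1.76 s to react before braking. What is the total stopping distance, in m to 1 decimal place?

Total stopping distance ≈ 108.1 m

60 km/h ÷ 3.6 = 16.6667 m/s.
a = μg = 0.18 × 9.8 = 1.764 m/s².
Reaction distance = v·t_r = 16.6667 × 1.76 = 29.333 m.
Braking distance = v²/(2a) = 16.6667² / (2 × 1.764) = 277.779 / 3.528 = 78.736 m.
Total = 29.333 + 78.736 = 108.069 m.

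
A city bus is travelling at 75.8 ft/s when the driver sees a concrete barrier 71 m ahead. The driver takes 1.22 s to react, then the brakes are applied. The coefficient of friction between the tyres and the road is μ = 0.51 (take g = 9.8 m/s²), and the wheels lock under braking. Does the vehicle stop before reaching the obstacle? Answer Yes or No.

No

75.8 ft/s × 0.3048 = 23.1038 m/s.
a = μg = 0.51 × 9.8 = 4.998 m/s².
Reaction distance = 23.1038 × 1.22 = 28.187 m.
Braking distance = v²/(2a) = 533.786 / 9.996 = 53.400 m.
Total stopping distance = 28.187 + 53.400 = 81.587 m, vs 71 m available — it cannot stop in time and overshoots by 81.587 − 71 = 10.587 m.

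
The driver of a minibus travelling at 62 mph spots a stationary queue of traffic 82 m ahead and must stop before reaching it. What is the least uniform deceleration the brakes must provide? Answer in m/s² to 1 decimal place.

Required deceleration ≈ 4.7 m/s²

62 mph × 0.44704 = 27.7165 m/s.
v² = 2a·d ⇒ a = v²/(2d) = 27.7165² / (2 × 82.000) = 768.204 / 164.000 = 4.6842 m/s².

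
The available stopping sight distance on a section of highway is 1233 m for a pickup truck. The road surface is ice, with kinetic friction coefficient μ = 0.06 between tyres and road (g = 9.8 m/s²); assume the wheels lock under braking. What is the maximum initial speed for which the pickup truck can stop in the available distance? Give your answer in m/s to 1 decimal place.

a = μg = 0.06 × 9.8 = 0.588 m/s².
v²/(2a) = d ⇒ v = √(2 × 0.588 × 1233) = √1450.01 = 38.0790 m/s.

Maximum speed ≈ 38.1 m/s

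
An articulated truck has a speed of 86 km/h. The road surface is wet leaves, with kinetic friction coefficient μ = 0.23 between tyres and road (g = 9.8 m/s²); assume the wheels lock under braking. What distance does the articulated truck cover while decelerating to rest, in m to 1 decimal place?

86 km/h ÷ 3.6 = 23.8889 m/s.
a = μg = 0.23 × 9.8 = 2.254 m/s².
Braking distance = v²/(2a) = 23.8889² / (2 × 2.254) = 570.680 / 4.508 = 126.593 m.

Braking distance ≈ 126.6 m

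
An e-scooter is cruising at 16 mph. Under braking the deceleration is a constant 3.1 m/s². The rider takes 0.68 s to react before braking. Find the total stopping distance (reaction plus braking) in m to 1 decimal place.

16 mph × 0.44704 = 7.1526 m/s.
Reaction distance = v·t_r = 7.1526 × 0.68 = 4.864 m.
Braking distance = v²/(2a) = 7.1526² / (2 × 3.100) = 51.160 / 6.200 = 8.252 m.
Total = 4.864 + 8.252 = 13.116 m.

Total stopping distance ≈ 13.1 m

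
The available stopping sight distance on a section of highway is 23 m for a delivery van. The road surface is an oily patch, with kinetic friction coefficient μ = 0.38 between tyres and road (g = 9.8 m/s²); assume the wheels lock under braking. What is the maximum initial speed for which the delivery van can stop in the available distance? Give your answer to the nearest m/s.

Maximum speed ≈ 13 m/s

a = μg = 0.38 × 9.8 = 3.724 m/s².
v²/(2a) = d ⇒ v = √(2 × 3.724 × 23) = √171.30 = 13.0882 m/s.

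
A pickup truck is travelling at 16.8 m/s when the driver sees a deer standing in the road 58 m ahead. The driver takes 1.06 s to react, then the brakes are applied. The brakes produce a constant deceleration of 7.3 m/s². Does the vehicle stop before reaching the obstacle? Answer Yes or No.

Yes

Reaction distance = 16.8000 × 1.06 = 17.808 m.
Braking distance = v²/(2a) = 282.240 / 14.600 = 19.332 m.
Total stopping distance = 17.808 + 19.332 = 37.140 m, vs 58 m available — it stops with 58 − 37.140 = 20.860 m to spare.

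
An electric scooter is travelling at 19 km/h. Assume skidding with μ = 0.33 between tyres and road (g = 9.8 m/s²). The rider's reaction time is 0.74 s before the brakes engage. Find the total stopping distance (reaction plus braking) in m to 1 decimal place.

19 km/h ÷ 3.6 = 5.2778 m/s.
a = μg = 0.33 × 9.8 = 3.234 m/s².
Reaction distance = v·t_r = 5.2778 × 0.74 = 3.906 m.
Braking distance = v²/(2a) = 5.2778² / (2 × 3.234) = 27.855 / 6.468 = 4.307 m.
Total = 3.906 + 4.307 = 8.213 m.

Total stopping distance ≈ 8.2 m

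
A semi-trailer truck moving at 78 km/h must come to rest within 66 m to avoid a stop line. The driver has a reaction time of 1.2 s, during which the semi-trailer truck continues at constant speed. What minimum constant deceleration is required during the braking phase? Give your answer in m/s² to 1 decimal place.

78 km/h ÷ 3.6 = 21.6667 m/s.
Distance covered during reaction = 21.6667 × 1.2 = 26.000 m.
Distance available for braking: 66 − 26.000 = 40.000 m.
v² = 2a·d ⇒ a = v²/(2d) = 21.6667² / (2 × 40.000) = 469.446 / 80.000 = 5.8681 m/s².

Required deceleration ≈ 5.9 m/s²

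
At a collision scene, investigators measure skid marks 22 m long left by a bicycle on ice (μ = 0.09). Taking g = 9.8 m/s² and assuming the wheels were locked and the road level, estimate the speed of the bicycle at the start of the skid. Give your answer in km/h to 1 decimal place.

Initial speed ≈ 22.4 km/h

Deceleration a = μg = 0.09 × 9.8 = 0.882 m/s².
v = √(2a·d) = √(2 × 0.882 × 22) = √38.808 = 6.2296 m/s.
= 6.2296 × 3.6 = 22.427 km/h.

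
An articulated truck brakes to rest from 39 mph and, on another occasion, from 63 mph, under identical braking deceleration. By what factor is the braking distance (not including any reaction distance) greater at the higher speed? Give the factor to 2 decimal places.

Braking distance d = v²/(2a), so with a fixed, d ∝ v².
Factor = (63/39)² = 1.6154² = 2.6095.

Factor ≈ 2.61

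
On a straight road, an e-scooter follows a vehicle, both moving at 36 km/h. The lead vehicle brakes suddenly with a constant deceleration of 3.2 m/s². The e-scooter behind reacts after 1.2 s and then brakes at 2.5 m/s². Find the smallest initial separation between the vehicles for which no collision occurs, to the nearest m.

36 km/h ÷ 3.6 = 10.0000 m/s.
Leader travels v²/(2a_L) = 100.000 / 6.400 = 15.625 m before stopping.
Follower covers v·t_r = 10.0000 × 1.2 = 12.000 m while reacting, then v²/(2a_F) = 100.000 / 5.000 = 20.000 m while braking, for a total of 12.000 + 20.000 = 32.000 m.
Since a_F ≤ a_L and the follower starts braking later, the follower is never slower than the leader, so the closest approach is when both have stopped.
Minimum gap = 32.000 − 15.625 = 16.375 m.

Minimum gap ≈ 16 m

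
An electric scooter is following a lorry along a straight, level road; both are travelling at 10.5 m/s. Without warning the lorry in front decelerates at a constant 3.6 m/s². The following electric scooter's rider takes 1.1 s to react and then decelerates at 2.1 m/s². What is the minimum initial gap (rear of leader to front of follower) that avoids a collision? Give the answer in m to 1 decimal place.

Leader travels v²/(2a_L) = 110.250 / 7.200 = 15.312 m before stopping.
Follower covers v·t_r = 10.5000 × 1.1 = 11.550 m while reacting, then v²/(2a_F) = 110.250 / 4.200 = 26.250 m while braking, for a total of 11.550 + 26.250 = 37.800 m.
Since a_F ≤ a_L and the follower starts braking later, the follower is never slower than the leader, so the closest approach is when both have stopped.
Minimum gap = 37.800 − 15.312 = 22.488 m.

Minimum gap ≈ 22.5 m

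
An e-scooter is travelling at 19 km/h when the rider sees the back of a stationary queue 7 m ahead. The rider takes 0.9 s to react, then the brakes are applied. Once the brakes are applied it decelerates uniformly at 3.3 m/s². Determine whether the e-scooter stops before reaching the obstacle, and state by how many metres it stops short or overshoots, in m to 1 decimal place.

19 km/h ÷ 3.6 = 5.2778 m/s.
Reaction distance = 5.2778 × 0.9 = 4.750 m.
Braking distance = v²/(2a) = 27.855 / 6.600 = 4.220 m.
Total stopping distance = 4.750 + 4.220 = 8.970 m, vs 7 m available — it cannot stop in time and overshoots by 8.970 − 7 = 1.970 m.

No — it overshoots by 2.0 m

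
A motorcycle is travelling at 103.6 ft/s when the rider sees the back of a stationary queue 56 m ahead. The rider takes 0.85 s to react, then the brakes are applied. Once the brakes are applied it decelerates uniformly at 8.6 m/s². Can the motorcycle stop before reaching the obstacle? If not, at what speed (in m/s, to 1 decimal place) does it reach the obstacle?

103.6 ft/s × 0.3048 = 31.5773 m/s.
Reaction distance = 31.5773 × 0.85 = 26.841 m.
Braking distance needed to stop: v²/(2a) = 997.126 / 17.200 = 57.972 m, so total needed = 26.841 + 57.972 = 84.813 m > 56 m — it cannot stop.
Distance remaining when braking begins: 56 − 26.841 = 29.159 m.
v² = v₀² − 2a·d = 997.126 − 2 × 8.600 × 29.159 = 495.591 m²/s².
v = √495.591 = 22.262 m/s.

No — it strikes the obstacle at 22.3 m/s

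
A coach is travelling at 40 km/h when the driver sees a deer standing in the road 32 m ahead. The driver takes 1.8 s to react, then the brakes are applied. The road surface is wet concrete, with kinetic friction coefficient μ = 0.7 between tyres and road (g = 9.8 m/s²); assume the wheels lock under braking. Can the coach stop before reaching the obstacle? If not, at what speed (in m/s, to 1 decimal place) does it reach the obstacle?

40 km/h ÷ 3.6 = 11.1111 m/s.
a = μg = 0.7 × 9.8 = 6.860 m/s².
Reaction distance = 11.1111 × 1.8 = 20.000 m.
Braking distance = v²/(2a) = 123.457 / 13.720 = 8.998 m.
Total stopping distance = 20.000 + 8.998 = 28.998 m, vs 32 m available — it stops with 32 − 28.998 = 3.002 m to spare.

Yes — it stops about 3.0 m short of the obstacle, so it never reaches it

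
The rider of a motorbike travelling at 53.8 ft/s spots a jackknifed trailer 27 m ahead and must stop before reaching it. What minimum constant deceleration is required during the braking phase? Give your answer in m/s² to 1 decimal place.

53.8 ft/s × 0.3048 = 16.3982 m/s.
v² = 2a·d ⇒ a = v²/(2d) = 16.3982² / (2 × 27.000) = 268.901 / 54.000 = 4.9796 m/s².

Required deceleration ≈ 5.0 m/s²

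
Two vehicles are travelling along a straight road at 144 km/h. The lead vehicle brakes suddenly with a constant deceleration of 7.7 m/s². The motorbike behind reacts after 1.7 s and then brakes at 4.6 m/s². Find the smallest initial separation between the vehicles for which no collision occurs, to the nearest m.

Minimum gap ≈ 138 m

144 km/h ÷ 3.6 = 40.0000 m/s.
Leader travels v²/(2a_L) = 1600.000 / 15.400 = 103.896 m before stopping.
Follower covers v·t_r = 40.0000 × 1.7 = 68.000 m while reacting, then v²/(2a_F) = 1600.000 / 9.200 = 173.913 m while braking, for a total of 68.000 + 173.913 = 241.913 m.
Since a_F ≤ a_L and the follower starts braking later, the follower is never slower than the leader, so the closest approach is when both have stopped.
Minimum gap = 241.913 − 103.896 = 138.017 m.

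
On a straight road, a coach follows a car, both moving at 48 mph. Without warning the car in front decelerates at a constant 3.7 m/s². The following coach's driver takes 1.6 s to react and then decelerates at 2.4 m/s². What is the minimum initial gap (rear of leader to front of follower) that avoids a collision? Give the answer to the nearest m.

48 mph × 0.44704 = 21.4579 m/s.
Leader travels v²/(2a_L) = 460.441 / 7.400 = 62.222 m before stopping.
Follower covers v·t_r = 21.4579 × 1.6 = 34.333 m while reacting, then v²/(2a_F) = 460.441 / 4.800 = 95.925 m while braking, for a total of 34.333 + 95.925 = 130.258 m.
Since a_F ≤ a_L and the follower starts braking later, the follower is never slower than the leader, so the closest approach is when both have stopped.
Minimum gap = 130.258 − 62.222 = 68.036 m.

Minimum gap ≈ 68 m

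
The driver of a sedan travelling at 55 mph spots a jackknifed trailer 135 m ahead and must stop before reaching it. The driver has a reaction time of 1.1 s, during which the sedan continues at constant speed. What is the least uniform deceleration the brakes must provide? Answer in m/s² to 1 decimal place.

55 mph × 0.44704 = 24.5872 m/s.
Distance covered during reaction = 24.5872 × 1.1 = 27.046 m.
Distance available for braking: 135 − 27.046 = 107.954 m.
v² = 2a·d ⇒ a = v²/(2d) = 24.5872² / (2 × 107.954) = 604.530 / 215.908 = 2.7999 m/s².

Required deceleration ≈ 2.8 m/s²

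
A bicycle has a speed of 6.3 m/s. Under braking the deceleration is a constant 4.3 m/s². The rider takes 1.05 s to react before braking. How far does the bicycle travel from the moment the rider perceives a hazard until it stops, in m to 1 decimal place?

Total stopping distance ≈ 11.2 m

Reaction distance = v·t_r = 6.3000 × 1.05 = 6.615 m.
Braking distance = v²/(2a) = 6.3000² / (2 × 4.300) = 39.690 / 8.600 = 4.615 m.
Total = 6.615 + 4.615 = 11.230 m.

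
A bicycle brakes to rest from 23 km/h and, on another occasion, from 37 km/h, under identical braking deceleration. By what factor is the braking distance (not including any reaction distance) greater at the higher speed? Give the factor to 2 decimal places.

Factor ≈ 2.59

Braking distance d = v²/(2a), so with a fixed, d ∝ v².
Factor = (37/23)² = 1.6087² = 2.5879.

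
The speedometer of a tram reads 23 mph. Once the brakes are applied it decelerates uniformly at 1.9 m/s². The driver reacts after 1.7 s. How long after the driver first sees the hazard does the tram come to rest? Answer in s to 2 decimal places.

23 mph × 0.44704 = 10.2819 m/s.
Braking time = v/a = 10.2819 / 1.900 = 5.412 s.
Total = 1.7 + 5.412 = 7.112 s.

Total time ≈ 7.11 s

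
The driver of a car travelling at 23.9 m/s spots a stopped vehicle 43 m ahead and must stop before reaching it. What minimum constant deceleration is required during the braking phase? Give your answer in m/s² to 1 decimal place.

v² = 2a·d ⇒ a = v²/(2d) = 23.9000² / (2 × 43.000) = 571.210 / 86.000 = 6.6420 m/s².

Required deceleration ≈ 6.6 m/s²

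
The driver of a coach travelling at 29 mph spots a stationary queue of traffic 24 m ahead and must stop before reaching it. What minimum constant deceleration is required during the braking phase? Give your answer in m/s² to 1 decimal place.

Required deceleration ≈ 3.5 m/s²

29 mph × 0.44704 = 12.9642 m/s.
v² = 2a·d ⇒ a = v²/(2d) = 12.9642² / (2 × 24.000) = 168.070 / 48.000 = 3.5015 m/s².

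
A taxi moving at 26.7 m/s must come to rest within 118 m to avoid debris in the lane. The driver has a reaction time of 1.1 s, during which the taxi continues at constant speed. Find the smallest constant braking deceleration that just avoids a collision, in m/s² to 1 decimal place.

Distance covered during reaction = 26.7000 × 1.1 = 29.370 m.
Distance available for braking: 118 − 29.370 = 88.630 m.
v² = 2a·d ⇒ a = v²/(2d) = 26.7000² / (2 × 88.630) = 712.890 / 177.260 = 4.0217 m/s².

Required deceleration ≈ 4.0 m/s²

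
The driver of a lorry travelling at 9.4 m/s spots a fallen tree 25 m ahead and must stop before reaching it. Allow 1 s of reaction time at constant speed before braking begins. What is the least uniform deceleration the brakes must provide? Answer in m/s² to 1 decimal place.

Distance covered during reaction = 9.4000 × 1 = 9.400 m.
Distance available for braking: 25 − 9.400 = 15.600 m.
v² = 2a·d ⇒ a = v²/(2d) = 9.4000² / (2 × 15.600) = 88.360 / 31.200 = 2.8321 m/s².

Required deceleration ≈ 2.8 m/s²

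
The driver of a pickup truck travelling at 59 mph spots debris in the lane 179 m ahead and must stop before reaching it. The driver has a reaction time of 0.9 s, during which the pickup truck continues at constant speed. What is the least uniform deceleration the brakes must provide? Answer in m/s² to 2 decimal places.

Required deceleration ≈ 2.24 m/s²

59 mph × 0.44704 = 26.3754 m/s.
Distance covered during reaction = 26.3754 × 0.9 = 23.738 m.
Distance available for braking: 179 − 23.738 = 155.262 m.
v² = 2a·d ⇒ a = v²/(2d) = 26.3754² / (2 × 155.262) = 695.662 / 310.524 = 2.2403 m/s².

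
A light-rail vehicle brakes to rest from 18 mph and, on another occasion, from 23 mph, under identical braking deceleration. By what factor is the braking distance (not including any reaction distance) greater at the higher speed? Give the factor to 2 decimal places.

Factor ≈ 1.63

Braking distance d = v²/(2a), so with a fixed, d ∝ v².
Factor = (23/18)² = 1.2778² = 1.6328.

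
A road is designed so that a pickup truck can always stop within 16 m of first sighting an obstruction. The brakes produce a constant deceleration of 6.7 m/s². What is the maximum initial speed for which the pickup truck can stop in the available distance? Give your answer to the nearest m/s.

v²/(2a) = d ⇒ v = √(2 × 6.700 × 16) = √214.40 = 14.6424 m/s.

Maximum speed ≈ 15 m/s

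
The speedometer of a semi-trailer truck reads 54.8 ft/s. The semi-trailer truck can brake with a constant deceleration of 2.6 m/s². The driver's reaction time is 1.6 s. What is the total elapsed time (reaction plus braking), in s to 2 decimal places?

54.8 ft/s × 0.3048 = 16.7030 m/s.
Braking time = v/a = 16.7030 / 2.600 = 6.424 s.
Total = 1.6 + 6.424 = 8.024 s.

Total time ≈ 8.02 s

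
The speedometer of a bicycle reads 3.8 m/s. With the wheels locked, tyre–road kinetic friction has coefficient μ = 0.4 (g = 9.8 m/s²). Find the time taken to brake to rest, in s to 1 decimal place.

Braking time ≈ 1.0 s

a = μg = 0.4 × 9.8 = 3.920 m/s².
Braking time = v/a = 3.8000 / 3.920 = 0.969 s.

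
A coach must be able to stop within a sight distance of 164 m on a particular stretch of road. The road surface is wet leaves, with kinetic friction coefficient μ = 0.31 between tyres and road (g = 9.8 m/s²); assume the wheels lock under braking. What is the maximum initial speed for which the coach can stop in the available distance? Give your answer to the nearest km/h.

a = μg = 0.31 × 9.8 = 3.038 m/s².
v²/(2a) = d ⇒ v = √(2 × 3.038 × 164) = √996.46 = 31.5668 m/s.
31.5668 m/s × 3.6 = 113.640 km/h.

Maximum speed ≈ 114 km/h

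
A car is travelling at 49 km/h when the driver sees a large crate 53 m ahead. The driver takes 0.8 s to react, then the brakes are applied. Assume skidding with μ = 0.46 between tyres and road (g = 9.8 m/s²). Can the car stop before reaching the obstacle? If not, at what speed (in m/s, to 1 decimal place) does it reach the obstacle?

Yes — it stops about 21.6 m short of the obstacle, so it never reaches it

49 km/h ÷ 3.6 = 13.6111 m/s.
a = μg = 0.46 × 9.8 = 4.508 m/s².
Reaction distance = 13.6111 × 0.8 = 10.889 m.
Braking distance = v²/(2a) = 185.262 / 9.016 = 20.548 m.
Total stopping distance = 10.889 + 20.548 = 31.437 m, vs 53 m available — it stops with 53 − 31.437 = 21.563 m to spare.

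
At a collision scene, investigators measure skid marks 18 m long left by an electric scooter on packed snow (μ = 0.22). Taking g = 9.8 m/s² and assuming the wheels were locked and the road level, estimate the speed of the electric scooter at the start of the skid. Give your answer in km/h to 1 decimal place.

Initial speed ≈ 31.7 km/h

Deceleration a = μg = 0.22 × 9.8 = 2.156 m/s².
v = √(2a·d) = √(2 × 2.156 × 18) = √77.616 = 8.8100 m/s.
= 8.8100 × 3.6 = 31.716 km/h.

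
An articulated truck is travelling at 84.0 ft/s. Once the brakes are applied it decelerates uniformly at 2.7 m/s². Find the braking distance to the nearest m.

Braking distance ≈ 121 m

84 ft/s × 0.3048 = 25.6032 m/s.
Braking distance = v²/(2a) = 25.6032² / (2 × 2.700) = 655.524 / 5.400 = 121.393 m.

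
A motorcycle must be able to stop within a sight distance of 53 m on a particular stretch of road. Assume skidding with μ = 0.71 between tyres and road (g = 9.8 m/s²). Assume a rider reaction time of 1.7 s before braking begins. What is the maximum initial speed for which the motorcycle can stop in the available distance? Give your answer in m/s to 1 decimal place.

Maximum speed ≈ 17.8 m/s

a = μg = 0.71 × 9.8 = 6.958 m/s².
Stopping distance: v·t_r + v²/(2a) = 53 with t_r = 1.7 s and a = 6.958 m/s².
So v² + 23.657 v − 737.55 = 0.
Positive root: v = −a·t_r + √((a·t_r)² + 2a·d) = −11.829 + √(139.925 + 737.55) = 17.7932 m/s.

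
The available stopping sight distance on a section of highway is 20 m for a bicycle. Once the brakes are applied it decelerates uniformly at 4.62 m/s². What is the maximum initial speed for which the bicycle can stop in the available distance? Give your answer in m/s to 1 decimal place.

Maximum speed ≈ 13.6 m/s

v²/(2a) = d ⇒ v = √(2 × 4.620 × 20) = √184.80 = 13.5941 m/s.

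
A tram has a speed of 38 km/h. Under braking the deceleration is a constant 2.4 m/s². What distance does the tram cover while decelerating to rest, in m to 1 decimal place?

Braking distance ≈ 23.2 m

38 km/h ÷ 3.6 = 10.5556 m/s.
Braking distance = v²/(2a) = 10.5556² / (2 × 2.400) = 111.421 / 4.800 = 23.213 m.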